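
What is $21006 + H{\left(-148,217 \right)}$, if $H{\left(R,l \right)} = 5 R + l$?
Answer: $20483$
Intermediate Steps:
$H{\left(R,l \right)} = l + 5 R$
$21006 + H{\left(-148,217 \right)} = 21006 + \left(217 + 5 \left(-148\right)\right) = 21006 + \left(217 - 740\right) = 21006 - 523 = 20483$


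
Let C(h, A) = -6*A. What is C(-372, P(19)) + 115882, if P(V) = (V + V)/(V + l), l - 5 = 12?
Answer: 347627/3 ≈ 1.1588e+5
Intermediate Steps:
l = 17 (l = 5 + 12 = 17)
P(V) = 2*V/(17 + V) (P(V) = (V + V)/(V + 17) = (2*V)/(17 + V) = 2*V/(17 + V))
C(-372, P(19)) + 115882 = -12*19/(17 + 19) + 115882 = -12*19/36 + 115882 = -6*19/18 + 115882 = -19/3 + 115882 = 347627/3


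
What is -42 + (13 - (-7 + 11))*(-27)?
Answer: -285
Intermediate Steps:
-42 + (13 - (-7 + 11))*(-27) = -42 + (13 - 1*4)*(-27) = -42 + (13 - 4)*(-27) = -42 + 9*(-27) = -42 - 243 = -285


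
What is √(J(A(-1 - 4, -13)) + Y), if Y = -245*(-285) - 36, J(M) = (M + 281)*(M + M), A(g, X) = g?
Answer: √67029 ≈ 258.90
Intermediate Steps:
J(M) = 2*M*(281 + M) (J(M) = (281 + M)*(2*M) = 2*M*(281 + M))
Y = 69789 (Y = 69825 - 36 = 69789)
√(J(A(-1 - 4, -13)) + Y) = √(2*(-1 - 4)*(281 + (-1 - 4)) + 69789) = √(2*(-5)*(281 - 5) + 69789) = √(2*(-5)*276 + 69789) = √(-2760 + 69789) = √67029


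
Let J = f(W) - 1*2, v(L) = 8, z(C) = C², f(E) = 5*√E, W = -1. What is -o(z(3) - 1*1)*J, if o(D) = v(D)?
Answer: 16 - 40*I ≈ 16.0 - 40.0*I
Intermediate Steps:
o(D) = 8
J = -2 + 5*I (J = 5*√(-1) - 1*2 = 5*I - 2 = -2 + 5*I ≈ -2.0 + 5.0*I)
-o(z(3) - 1*1)*J = -8*(-2 + 5*I) = -(-16 + 40*I) = 16 - 40*I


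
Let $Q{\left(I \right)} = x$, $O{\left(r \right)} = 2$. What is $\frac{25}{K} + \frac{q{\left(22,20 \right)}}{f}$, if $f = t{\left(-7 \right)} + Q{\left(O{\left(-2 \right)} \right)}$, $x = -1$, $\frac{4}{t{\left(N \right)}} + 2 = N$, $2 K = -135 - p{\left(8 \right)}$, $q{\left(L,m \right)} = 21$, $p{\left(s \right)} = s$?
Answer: $- \frac{2129}{143} \approx -14.888$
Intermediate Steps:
$K = - \frac{143}{2}$ ($K = \frac{-135 - 8}{2} = \frac{1}{2} \left(-143\right) = - \frac{143}{2} \approx -71.5$)
$t{\left(N \right)} = \frac{4}{-2 + N}$
$Q{\left(I \right)} = -1$
$f = - \frac{13}{9}$ ($f = \frac{4}{-2 - 7} - 1 = \frac{4}{-9} - 1 = 4 \left(- \frac{1}{9}\right) - 1 = - \frac{4}{9} - 1 = - \frac{13}{9} \approx -1.4444$)
$\frac{25}{K} + \frac{q{\left(22,20 \right)}}{f} = \frac{25}{- \frac{143}{2}} + \frac{21}{- \frac{13}{9}} = 25 \left(- \frac{2}{143}\right) + 21 \left(- \frac{9}{13}\right) = - \frac{50}{143} - \frac{189}{13} = - \frac{2129}{143}$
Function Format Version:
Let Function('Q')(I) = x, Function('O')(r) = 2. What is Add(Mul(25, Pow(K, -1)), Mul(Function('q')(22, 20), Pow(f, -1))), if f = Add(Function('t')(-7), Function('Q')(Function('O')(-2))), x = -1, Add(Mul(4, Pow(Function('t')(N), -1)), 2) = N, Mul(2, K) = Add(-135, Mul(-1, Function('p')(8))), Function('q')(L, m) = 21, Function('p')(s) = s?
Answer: Rational(-2129, 143) ≈ -14.888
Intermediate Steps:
K = Rational(-143, 2) (K = Mul(Rational(1, 2), Add(-135, Mul(-1, 8))) = Mul(Rational(1, 2), Add(-135, -8)) = Mul(Rational(1, 2), -143) = Rational(-143, 2) ≈ -71.500)
Function('t')(N) = Mul(4, Pow(Add(-2, N), -1))
Function('Q')(I) = -1
f = Rational(-13, 9) (f = Add(Mul(4, Pow(Add(-2, -7), -1)), -1) = Add(Mul(4, Pow(-9, -1)), -1) = Add(Mul(4, Rational(-1, 9)), -1) = Add(Rational(-4, 9), -1) = Rational(-13, 9) ≈ -1.4444)
Add(Mul(25, Pow(K, -1)), Mul(Function('q')(22, 20), Pow(f, -1))) = Add(Mul(25, Pow(Rational(-143, 2), -1)), Mul(21, Pow(Rational(-13, 9), -1))) = Add(Mul(25, Rational(-2, 143)), Mul(21, Rational(-9, 13))) = Add(Rational(-50, 143), Rational(-189, 13)) = Rational(-2129, 143)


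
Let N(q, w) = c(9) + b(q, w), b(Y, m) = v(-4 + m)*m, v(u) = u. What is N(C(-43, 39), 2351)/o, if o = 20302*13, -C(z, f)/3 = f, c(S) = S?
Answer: 2758903/131963 ≈ 20.907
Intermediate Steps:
C(z, f) = -3*f
b(Y, m) = m*(-4 + m) (b(Y, m) = (-4 + m)*m = m*(-4 + m))
N(q, w) = 9 + w*(-4 + w)
o = 263926
N(C(-43, 39), 2351)/o = (9 + 2351*(-4 + 2351))/263926 = (9 + 2351*2347)*(1/263926) = (9 + 5517797)*(1/263926) = 5517806*(1/263926) = 2758903/131963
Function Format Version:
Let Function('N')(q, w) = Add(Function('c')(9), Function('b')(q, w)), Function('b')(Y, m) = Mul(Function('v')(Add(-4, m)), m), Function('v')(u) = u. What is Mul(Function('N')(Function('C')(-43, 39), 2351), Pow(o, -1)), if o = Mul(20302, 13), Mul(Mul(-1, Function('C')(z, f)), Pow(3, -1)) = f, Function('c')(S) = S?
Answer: Rational(2758903, 131963) ≈ 20.907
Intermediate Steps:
Function('C')(z, f) = Mul(-3, f)
Function('b')(Y, m) = Mul(m, Add(-4, m)) (Function('b')(Y, m) = Mul(Add(-4, m), m) = Mul(m, Add(-4, m)))
Function('N')(q, w) = Add(9, Mul(w, Add(-4, w)))
o = 263926
Mul(Function('N')(Function('C')(-43, 39), 2351), Pow(o, -1)) = Mul(Add(9, Mul(2351, Add(-4, 2351))), Pow(263926, -1)) = Mul(Add(9, Mul(2351, 2347)), Rational(1, 263926)) = Mul(Add(9, 5517797), Rational(1, 263926)) = Mul(5517806, Rational(1, 263926)) = Rational(2758903, 131963)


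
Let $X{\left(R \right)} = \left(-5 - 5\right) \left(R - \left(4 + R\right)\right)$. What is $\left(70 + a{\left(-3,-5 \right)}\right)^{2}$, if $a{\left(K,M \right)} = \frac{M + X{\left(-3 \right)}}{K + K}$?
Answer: $\frac{148225}{36} \approx 4117.4$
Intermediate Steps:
$X{\left(R \right)} = 40$ ($X{\left(R \right)} = \left(-10\right) \left(-4\right) = 40$)
$a{\left(K,M \right)} = \frac{40 + M}{2 K}$ ($a{\left(K,M \right)} = \frac{M + 40}{K + K} = \frac{40 + M}{2 K}$)
$\left(70 + a{\left(-3,-5 \right)}\right)^{2} = \left(70 + \frac{40 - 5}{2 \left(-3\right)}\right)^{2} = \left(70 + \frac{1}{2} \left(- \frac{1}{3}\right) 35\right)^{2} = \left(70 - \frac{35}{6}\right)^{2} = \left(\frac{385}{6}\right)^{2} = \frac{148225}{36}$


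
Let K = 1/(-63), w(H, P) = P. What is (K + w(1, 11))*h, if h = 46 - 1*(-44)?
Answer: 6920/7 ≈ 988.57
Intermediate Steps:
K = -1/63 ≈ -0.015873
h = 90 (h = 46 + 44 = 90)
(K + w(1, 11))*h = (-1/63 + 11)*90 = (692/63)*90 = 6920/7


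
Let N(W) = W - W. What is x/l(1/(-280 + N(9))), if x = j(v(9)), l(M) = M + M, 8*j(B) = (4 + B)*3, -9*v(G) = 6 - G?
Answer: -455/2 ≈ -227.50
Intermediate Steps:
v(G) = -⅔ + G/9 (v(G) = -(6 - G)/9 = -⅔ + G/9)
j(B) = 3/2 + 3*B/8 (j(B) = ((4 + B)*3)/8 = (12 + 3*B)/8 = 3/2 + 3*B/8)
N(W) = 0
l(M) = 2*M
x = 13/8 (x = 3/2 + 3*(-⅔ + (⅑)*9)/8 = 3/2 + 3*(-⅔ + 1)/8 = 3/2 + (3/8)*(⅓) = 3/2 + ⅛ = 13/8 ≈ 1.6250)
x/l(1/(-280 + N(9))) = 13/(8*((2/(-280 + 0)))) = 13/(8*((2/(-280)))) = 13/(8*((2*(-1/280)))) = 13/(8*(-1/140)) = (13/8)*(-140) = -455/2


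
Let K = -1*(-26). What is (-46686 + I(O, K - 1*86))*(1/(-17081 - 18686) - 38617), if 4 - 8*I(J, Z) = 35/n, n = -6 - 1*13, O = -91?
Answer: 1225164827816580/679573 ≈ 1.8028e+9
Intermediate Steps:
K = 26
n = -19 (n = -6 - 13 = -19)
I(J, Z) = 111/152 (I(J, Z) = 1/2 - 35/(8*(-19)) = 1/2 - 35*(-1)/(8*19) = 1/2 - 1/8*(-35/19) = 1/2 + 35/152 = 111/152)
(-46686 + I(O, K - 1*86))*(1/(-17081 - 18686) - 38617) = (-46686 + 111/152)*(1/(-17081 - 18686) - 38617) = -7096161*(1/(-35767) - 38617)/152 = -7096161*(-1/35767 - 38617)/152 = -7096161/152*(-1381214240/35767) = 1225164827816580/679573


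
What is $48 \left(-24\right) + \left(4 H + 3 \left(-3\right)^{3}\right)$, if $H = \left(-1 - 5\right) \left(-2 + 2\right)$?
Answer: $-1233$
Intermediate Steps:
$H = 0$ ($H = \left(-6\right) 0 = 0$)
$48 \left(-24\right) + \left(4 H + 3 \left(-3\right)^{3}\right) = 48 \left(-24\right) + \left(4 \cdot 0 + 3 \left(-3\right)^{3}\right) = -1152 + \left(0 + 3 \left(-27\right)\right) = -1152 + \left(0 - 81\right) = -1152 - 81 = -1233$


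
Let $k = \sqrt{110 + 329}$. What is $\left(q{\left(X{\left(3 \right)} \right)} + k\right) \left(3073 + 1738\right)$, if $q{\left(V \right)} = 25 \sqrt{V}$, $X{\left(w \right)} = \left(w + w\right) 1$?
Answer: $4811 \sqrt{439} + 120275 \sqrt{6} \approx 3.9541 \cdot 10^{5}$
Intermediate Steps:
$X{\left(w \right)} = 2 w$ ($X{\left(w \right)} = 2 w 1 = 2 w$)
$k = \sqrt{439} \approx 20.952$
$\left(q{\left(X{\left(3 \right)} \right)} + k\right) \left(3073 + 1738\right) = \left(25 \sqrt{2 \cdot 3} + \sqrt{439}\right) \left(3073 + 1738\right) = \left(25 \sqrt{6} + \sqrt{439}\right) 4811 = \left(\sqrt{439} + 25 \sqrt{6}\right) 4811 = 4811 \sqrt{439} + 120275 \sqrt{6}$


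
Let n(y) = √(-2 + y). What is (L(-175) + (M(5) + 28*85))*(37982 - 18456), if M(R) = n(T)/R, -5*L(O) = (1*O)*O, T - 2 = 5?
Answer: -73124870 + 19526*√5/5 ≈ -7.3116e+7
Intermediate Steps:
T = 7 (T = 2 + 5 = 7)
L(O) = -O²/5 (L(O) = -1*O*O/5 = -O*O/5 = -O²/5)
M(R) = √5/R (M(R) = √(-2 + 7)/R = √5/R)
(L(-175) + (M(5) + 28*85))*(37982 - 18456) = (-⅕*(-175)² + (√5/5 + 28*85))*(37982 - 18456) = (-⅕*30625 + (√5*(⅕) + 2380))*19526 = (-6125 + (√5/5 + 2380))*19526 = (-6125 + (2380 + √5/5))*19526 = (-3745 + √5/5)*19526 = -73124870 + 19526*√5/5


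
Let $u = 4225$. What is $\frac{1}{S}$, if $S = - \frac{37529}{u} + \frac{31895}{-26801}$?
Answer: $- \frac{113234225}{1140571104} \approx -0.099279$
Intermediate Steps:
$S = - \frac{1140571104}{113234225}$ ($S = - \frac{37529}{4225} + \frac{31895}{-26801} = \left(-37529\right) \frac{1}{4225} + 31895 \left(- \frac{1}{26801}\right) = - \frac{37529}{4225} - \frac{31895}{26801} = - \frac{1140571104}{113234225} \approx -10.073$)
$\frac{1}{S} = \frac{1}{- \frac{1140571104}{113234225}} = - \frac{113234225}{1140571104}$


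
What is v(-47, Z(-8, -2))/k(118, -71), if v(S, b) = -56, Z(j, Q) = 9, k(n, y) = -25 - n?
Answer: 56/143 ≈ 0.39161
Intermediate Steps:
v(-47, Z(-8, -2))/k(118, -71) = -56/(-25 - 1*118) = -56/(-25 - 118) = -56/(-143) = -56*(-1/143) = 56/143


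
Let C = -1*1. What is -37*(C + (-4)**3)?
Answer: 2405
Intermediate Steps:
C = -1
-37*(C + (-4)**3) = -37*(-1 + (-4)**3) = -37*(-1 - 64) = -37*(-65) = 2405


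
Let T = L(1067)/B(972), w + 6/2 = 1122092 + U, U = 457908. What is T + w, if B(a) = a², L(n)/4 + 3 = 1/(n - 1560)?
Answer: 45995540726159/29111157 ≈ 1.5800e+6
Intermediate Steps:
L(n) = -12 + 4/(-1560 + n) (L(n) = -12 + 4/(n - 1560) = -12 + 4/(-1560 + n))
w = 1579997 (w = -3 + (1122092 + 457908) = -3 + 1580000 = 1579997)
T = -370/29111157 (T = (4*(4681 - 3*1067)/(-1560 + 1067))/(972²) = (4*(4681 - 3201)/(-493))/944784 = (4*(-1/493)*1480)*(1/944784) = -5920/493*1/944784 = -370/29111157 ≈ -1.2710e-5)
T + w = -370/29111157 + 1579997 = 45995540726159/29111157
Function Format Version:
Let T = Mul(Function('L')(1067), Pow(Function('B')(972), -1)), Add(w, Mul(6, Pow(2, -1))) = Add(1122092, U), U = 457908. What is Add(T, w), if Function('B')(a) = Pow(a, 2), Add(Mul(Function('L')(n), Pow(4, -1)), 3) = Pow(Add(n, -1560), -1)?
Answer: Rational(45995540726159, 29111157) ≈ 1.5800e+6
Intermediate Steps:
Function('L')(n) = Add(-12, Mul(4, Pow(Add(-1560, n), -1))) (Function('L')(n) = Add(-12, Mul(4, Pow(Add(n, -1560), -1))) = Add(-12, Mul(4, Pow(Add(-1560, n), -1))))
w = 1579997 (w = Add(-3, Add(1122092, 457908)) = Add(-3, 1580000) = 1579997)
T = Rational(-370, 29111157) (T = Mul(Mul(4, Pow(Add(-1560, 1067), -1), Add(4681, Mul(-3, 1067))), Pow(Pow(972, 2), -1)) = Mul(Mul(4, Pow(-493, -1), Add(4681, -3201)), Pow(944784, -1)) = Mul(Mul(4, Rational(-1, 493), 1480), Rational(1, 944784)) = Mul(Rational(-5920, 493), Rational(1, 944784)) = Rational(-370, 29111157) ≈ -1.2710e-5)
Add(T, w) = Add(Rational(-370, 29111157), 1579997) = Rational(45995540726159, 29111157)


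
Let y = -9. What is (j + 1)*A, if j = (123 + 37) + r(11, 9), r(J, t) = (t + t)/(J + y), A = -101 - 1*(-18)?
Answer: -14110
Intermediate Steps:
A = -83 (A = -101 + 18 = -83)
r(J, t) = 2*t/(-9 + J) (r(J, t) = (t + t)/(J - 9) = (2*t)/(-9 + J) = 2*t/(-9 + J))
j = 169 (j = (123 + 37) + 2*9/(-9 + 11) = 160 + 2*9/2 = 160 + 2*9*(½) = 160 + 9 = 169)
(j + 1)*A = (169 + 1)*(-83) = 170*(-83) = -14110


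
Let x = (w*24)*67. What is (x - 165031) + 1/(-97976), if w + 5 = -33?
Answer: -22155802761/97976 ≈ -2.2614e+5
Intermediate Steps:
w = -38 (w = -5 - 33 = -38)
x = -61104 (x = -38*24*67 = -912*67 = -61104)
(x - 165031) + 1/(-97976) = (-61104 - 165031) + 1/(-97976) = -226135 - 1/97976 = -22155802761/97976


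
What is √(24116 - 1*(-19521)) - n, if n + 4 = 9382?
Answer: -9378 + √43637 ≈ -9169.1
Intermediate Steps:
n = 9378 (n = -4 + 9382 = 9378)
√(24116 - 1*(-19521)) - n = √(24116 - 1*(-19521)) - 1*9378 = √(24116 + 19521) - 9378 = √43637 - 9378 = -9378 + √43637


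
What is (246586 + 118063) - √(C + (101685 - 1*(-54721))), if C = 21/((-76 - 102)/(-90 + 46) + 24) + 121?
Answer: 364649 - √59588392157/617 ≈ 3.6425e+5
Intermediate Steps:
C = 75119/617 (C = 21/(-178/(-44) + 24) + 121 = 21/(-178*(-1/44) + 24) + 121 = 21/(89/22 + 24) + 121 = 21/(617/22) + 121 = (22/617)*21 + 121 = 462/617 + 121 = 75119/617 ≈ 121.75)
(246586 + 118063) - √(C + (101685 - 1*(-54721))) = (246586 + 118063) - √(75119/617 + (101685 - 1*(-54721))) = 364649 - √(75119/617 + (101685 + 54721)) = 364649 - √(75119/617 + 156406) = 364649 - √(96577621/617) = 364649 - √59588392157/617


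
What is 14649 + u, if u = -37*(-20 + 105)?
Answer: 11504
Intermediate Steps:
u = -3145 (u = -37*85 = -3145)
14649 + u = 14649 - 3145 = 11504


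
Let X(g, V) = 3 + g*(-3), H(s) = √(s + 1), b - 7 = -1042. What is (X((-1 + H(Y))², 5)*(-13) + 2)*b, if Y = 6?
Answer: -284625 + 80730*√7 ≈ -71034.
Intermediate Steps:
b = -1035 (b = 7 - 1042 = -1035)
H(s) = √(1 + s)
X(g, V) = 3 - 3*g
(X((-1 + H(Y))², 5)*(-13) + 2)*b = ((3 - 3*(-1 + √(1 + 6))²)*(-13) + 2)*(-1035) = ((3 - 3*(-1 + √7)²)*(-13) + 2)*(-1035) = ((-39 + 39*(-1 + √7)²) + 2)*(-1035) = (-37 + 39*(-1 + √7)²)*(-1035) = 38295 - 40365*(-1 + √7)²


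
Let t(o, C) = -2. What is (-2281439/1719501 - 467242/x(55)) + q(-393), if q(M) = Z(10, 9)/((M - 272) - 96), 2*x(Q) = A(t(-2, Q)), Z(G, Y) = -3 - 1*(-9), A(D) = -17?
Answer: 1222780246894879/22245184437 ≈ 54968.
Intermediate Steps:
Z(G, Y) = 6 (Z(G, Y) = -3 + 9 = 6)
x(Q) = -17/2 (x(Q) = (½)*(-17) = -17/2)
q(M) = 6/(-368 + M) (q(M) = 6/((M - 272) - 96) = 6/((-272 + M) - 96) = 6/(-368 + M))
(-2281439/1719501 - 467242/x(55)) + q(-393) = (-2281439/1719501 - 467242/(-17/2)) + 6/(-368 - 393) = (-2281439*1/1719501 - 467242*(-2/17)) + 6/(-761) = (-2281439/1719501 + 934484/17) + 6*(-1/761) = 1606807388021/29231517 - 6/761 = 1222780246894879/22245184437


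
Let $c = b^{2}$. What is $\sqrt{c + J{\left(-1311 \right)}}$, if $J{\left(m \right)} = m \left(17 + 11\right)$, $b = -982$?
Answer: $8 \sqrt{14494} \approx 963.13$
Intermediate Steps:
$c = 964324$ ($c = \left(-982\right)^{2} = 964324$)
$J{\left(m \right)} = 28 m$ ($J{\left(m \right)} = m 28 = 28 m$)
$\sqrt{c + J{\left(-1311 \right)}} = \sqrt{964324 + 28 \left(-1311\right)} = \sqrt{964324 - 36708} = \sqrt{927616} = 8 \sqrt{14494}$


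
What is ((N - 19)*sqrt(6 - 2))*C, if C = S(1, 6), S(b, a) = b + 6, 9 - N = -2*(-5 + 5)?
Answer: -140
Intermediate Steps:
N = 9 (N = 9 - (-2)*(-5 + 5) = 9 - (-2)*0 = 9 - 1*0 = 9 + 0 = 9)
S(b, a) = 6 + b
C = 7 (C = 6 + 1 = 7)
((N - 19)*sqrt(6 - 2))*C = ((9 - 19)*sqrt(6 - 2))*7 = -10*sqrt(4)*7 = -10*2*7 = -20*7 = -140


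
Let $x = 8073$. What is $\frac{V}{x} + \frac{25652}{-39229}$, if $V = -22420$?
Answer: $- \frac{1086602776}{316695717} \approx -3.4311$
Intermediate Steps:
$\frac{V}{x} + \frac{25652}{-39229} = - \frac{22420}{8073} + \frac{25652}{-39229} = \left(-22420\right) \frac{1}{8073} + 25652 \left(- \frac{1}{39229}\right) = - \frac{22420}{8073} - \frac{25652}{39229} = - \frac{1086602776}{316695717}$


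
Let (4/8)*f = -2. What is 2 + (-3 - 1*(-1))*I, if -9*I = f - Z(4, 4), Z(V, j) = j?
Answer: 2/9 ≈ 0.22222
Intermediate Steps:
f = -4 (f = 2*(-2) = -4)
I = 8/9 (I = -(-4 - 1*4)/9 = -(-4 - 4)/9 = -⅑*(-8) = 8/9 ≈ 0.88889)
2 + (-3 - 1*(-1))*I = 2 + (-3 - 1*(-1))*(8/9) = 2 + (-3 + 1)*(8/9) = 2 - 2*8/9 = 2 - 16/9 = 2/9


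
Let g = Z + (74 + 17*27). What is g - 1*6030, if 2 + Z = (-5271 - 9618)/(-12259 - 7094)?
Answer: -35469086/6451 ≈ -5498.2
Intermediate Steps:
Z = -7939/6451 (Z = -2 + (-5271 - 9618)/(-12259 - 7094) = -2 - 14889/(-19353) = -2 - 14889*(-1/19353) = -2 + 4963/6451 = -7939/6451 ≈ -1.2307)
g = 3430444/6451 (g = -7939/6451 + (74 + 17*27) = -7939/6451 + (74 + 459) = -7939/6451 + 533 = 3430444/6451 ≈ 531.77)
g - 1*6030 = 3430444/6451 - 1*6030 = 3430444/6451 - 6030 = -35469086/6451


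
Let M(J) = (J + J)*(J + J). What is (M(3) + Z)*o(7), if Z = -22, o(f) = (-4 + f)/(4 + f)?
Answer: 42/11 ≈ 3.8182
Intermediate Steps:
o(f) = (-4 + f)/(4 + f)
M(J) = 4*J² (M(J) = (2*J)*(2*J) = 4*J²)
(M(3) + Z)*o(7) = (4*3² - 22)*((-4 + 7)/(4 + 7)) = (4*9 - 22)*(3/11) = (36 - 22)*((1/11)*3) = 14*(3/11) = 42/11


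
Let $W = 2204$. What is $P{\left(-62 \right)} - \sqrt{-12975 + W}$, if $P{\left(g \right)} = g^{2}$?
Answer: $3844 - i \sqrt{10771} \approx 3844.0 - 103.78 i$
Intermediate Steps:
$P{\left(-62 \right)} - \sqrt{-12975 + W} = \left(-62\right)^{2} - \sqrt{-12975 + 2204} = 3844 - \sqrt{-10771} = 3844 - i \sqrt{10771}$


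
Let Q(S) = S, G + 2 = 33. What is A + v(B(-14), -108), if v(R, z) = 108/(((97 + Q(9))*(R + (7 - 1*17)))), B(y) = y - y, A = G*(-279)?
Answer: -2292012/265 ≈ -8649.1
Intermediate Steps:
G = 31 (G = -2 + 33 = 31)
A = -8649 (A = 31*(-279) = -8649)
B(y) = 0
v(R, z) = 108/(-1060 + 106*R) (v(R, z) = 108/(((97 + 9)*(R + (7 - 1*17)))) = 108/((106*(R + (7 - 17)))) = 108/((106*(R - 10))) = 108/((106*(-10 + R))) = 108/(-1060 + 106*R))
A + v(B(-14), -108) = -8649 + 54/(53*(-10 + 0)) = -8649 + (54/53)/(-10) = -8649 + (54/53)*(-⅒) = -8649 - 27/265 = -2292012/265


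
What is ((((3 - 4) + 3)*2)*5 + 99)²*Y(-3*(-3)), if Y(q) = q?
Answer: 127449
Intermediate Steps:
((((3 - 4) + 3)*2)*5 + 99)²*Y(-3*(-3)) = ((((3 - 4) + 3)*2)*5 + 99)²*(-3*(-3)) = (((-1 + 3)*2)*5 + 99)²*9 = ((2*2)*5 + 99)²*9 = (4*5 + 99)²*9 = (20 + 99)²*9 = 119²*9 = 14161*9 = 127449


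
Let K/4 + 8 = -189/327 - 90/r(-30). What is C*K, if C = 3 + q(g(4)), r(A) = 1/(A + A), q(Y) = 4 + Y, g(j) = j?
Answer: 25857260/109 ≈ 2.3722e+5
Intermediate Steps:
r(A) = 1/(2*A)
K = 2350660/109 (K = -32 + 4*(-189/327 - 90/((1/2)/(-30))) = -32 + 4*(-189*1/327 - 90/((1/2)*(-1/30))) = -32 + 4*(-63/109 - 90/(-1/60)) = -32 + 4*(-63/109 - 90*(-60)) = -32 + 4*(-63/109 + 5400) = -32 + 4*(588537/109) = -32 + 2354148/109 = 2350660/109 ≈ 21566.)
C = 11 (C = 3 + (4 + 4) = 3 + 8 = 11)
C*K = 11*(2350660/109) = 25857260/109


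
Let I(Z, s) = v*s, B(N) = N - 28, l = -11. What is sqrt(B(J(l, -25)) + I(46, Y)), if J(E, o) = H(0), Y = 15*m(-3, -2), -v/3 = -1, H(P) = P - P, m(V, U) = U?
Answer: I*sqrt(118) ≈ 10.863*I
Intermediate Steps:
H(P) = 0
v = 3 (v = -3*(-1) = 3)
Y = -30 (Y = 15*(-2) = -30)
J(E, o) = 0
B(N) = -28 + N
I(Z, s) = 3*s
sqrt(B(J(l, -25)) + I(46, Y)) = sqrt((-28 + 0) + 3*(-30)) = sqrt(-28 - 90) = sqrt(-118) = I*sqrt(118)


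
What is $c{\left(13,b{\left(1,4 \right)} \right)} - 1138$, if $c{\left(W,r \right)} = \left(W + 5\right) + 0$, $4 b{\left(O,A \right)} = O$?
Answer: $-1120$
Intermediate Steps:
$b{\left(O,A \right)} = \frac{O}{4}$
$c{\left(W,r \right)} = 5 + W$ ($c{\left(W,r \right)} = \left(5 + W\right) + 0 = 5 + W$)
$c{\left(13,b{\left(1,4 \right)} \right)} - 1138 = \left(5 + 13\right) - 1138 = 18 - 1138 = -1120$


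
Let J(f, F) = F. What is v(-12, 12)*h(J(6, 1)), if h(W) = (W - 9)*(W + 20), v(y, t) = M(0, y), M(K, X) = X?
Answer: 2016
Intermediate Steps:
v(y, t) = y
h(W) = (-9 + W)*(20 + W)
v(-12, 12)*h(J(6, 1)) = -12*(-180 + 1² + 11*1) = -12*(-180 + 1 + 11) = -12*(-168) = 2016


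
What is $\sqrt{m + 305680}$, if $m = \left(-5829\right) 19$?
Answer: $\sqrt{194929} \approx 441.51$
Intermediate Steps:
$m = -110751$
$\sqrt{m + 305680} = \sqrt{-110751 + 305680} = \sqrt{194929}$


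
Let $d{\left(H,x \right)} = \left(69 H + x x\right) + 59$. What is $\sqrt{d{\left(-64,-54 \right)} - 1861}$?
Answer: $i \sqrt{3302} \approx 57.463 i$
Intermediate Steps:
$d{\left(H,x \right)} = 59 + x^{2} + 69 H$ ($d{\left(H,x \right)} = \left(69 H + x^{2}\right) + 59 = \left(x^{2} + 69 H\right) + 59 = 59 + x^{2} + 69 H$)
$\sqrt{d{\left(-64,-54 \right)} - 1861} = \sqrt{\left(59 + \left(-54\right)^{2} + 69 \left(-64\right)\right) - 1861} = \sqrt{\left(59 + 2916 - 4416\right) - 1861} = \sqrt{-1441 - 1861} = \sqrt{-3302} = i \sqrt{3302}$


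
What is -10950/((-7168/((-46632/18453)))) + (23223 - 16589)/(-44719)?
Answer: -493998336907/123229822912 ≈ -4.0088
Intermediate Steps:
-10950/((-7168/((-46632/18453)))) + (23223 - 16589)/(-44719) = -10950/((-7168/((-46632*1/18453)))) + 6634*(-1/44719) = -10950/((-7168/(-15544/6151))) - 6634/44719 = -10950/((-7168*(-6151/15544))) - 6634/44719 = -10950/5511296/1943 - 6634/44719 = -10950*1943/5511296 - 6634/44719 = -10637925/2755648 - 6634/44719 = -493998336907/123229822912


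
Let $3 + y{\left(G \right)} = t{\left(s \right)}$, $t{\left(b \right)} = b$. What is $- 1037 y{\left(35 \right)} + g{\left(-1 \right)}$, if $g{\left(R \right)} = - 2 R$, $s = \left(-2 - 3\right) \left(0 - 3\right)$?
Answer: $-12442$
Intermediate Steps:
$s = 15$ ($s = \left(-5\right) \left(-3\right) = 15$)
$y{\left(G \right)} = 12$ ($y{\left(G \right)} = -3 + 15 = 12$)
$- 1037 y{\left(35 \right)} + g{\left(-1 \right)} = \left(-1037\right) 12 - -2 = -12444 + 2 = -12442$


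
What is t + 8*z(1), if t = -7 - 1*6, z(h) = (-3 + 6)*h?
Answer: 11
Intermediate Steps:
z(h) = 3*h
t = -13 (t = -7 - 6 = -13)
t + 8*z(1) = -13 + 8*(3*1) = -13 + 8*3 = -13 + 24 = 11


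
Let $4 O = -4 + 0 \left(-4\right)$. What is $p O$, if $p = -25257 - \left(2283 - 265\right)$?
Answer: $27275$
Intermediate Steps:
$O = -1$ ($O = \frac{-4 + 0 \left(-4\right)}{4} = \frac{-4 + 0}{4} = \frac{1}{4} \left(-4\right) = -1$)
$p = -27275$ ($p = -25257 - 2018 = -27275$)
$p O = \left(-27275\right) \left(-1\right) = 27275$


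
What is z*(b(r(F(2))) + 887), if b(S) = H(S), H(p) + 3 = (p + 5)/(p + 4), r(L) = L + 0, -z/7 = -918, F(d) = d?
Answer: 5688081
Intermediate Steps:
z = 6426 (z = -7*(-918) = 6426)
r(L) = L
H(p) = -3 + (5 + p)/(4 + p) (H(p) = -3 + (p + 5)/(p + 4) = -3 + (5 + p)/(4 + p))
b(S) = (-7 - 2*S)/(4 + S)
z*(b(r(F(2))) + 887) = 6426*((-7 - 2*2)/(4 + 2) + 887) = 6426*((-7 - 4)/6 + 887) = 6426*((⅙)*(-11) + 887) = 6426*(-11/6 + 887) = 6426*(5311/6) = 5688081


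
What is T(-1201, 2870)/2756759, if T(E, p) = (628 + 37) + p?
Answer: 3535/2756759 ≈ 0.0012823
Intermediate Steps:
T(E, p) = 665 + p
T(-1201, 2870)/2756759 = (665 + 2870)/2756759 = 3535*(1/2756759) = 3535/2756759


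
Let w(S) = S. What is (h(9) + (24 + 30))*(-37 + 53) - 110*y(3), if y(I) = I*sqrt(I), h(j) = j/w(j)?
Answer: 880 - 330*sqrt(3) ≈ 308.42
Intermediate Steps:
h(j) = 1 (h(j) = j/j = 1)
y(I) = I**(3/2)
(h(9) + (24 + 30))*(-37 + 53) - 110*y(3) = (1 + (24 + 30))*(-37 + 53) - 330*sqrt(3) = (1 + 54)*16 - 330*sqrt(3) = 55*16 - 330*sqrt(3) = 880 - 330*sqrt(3)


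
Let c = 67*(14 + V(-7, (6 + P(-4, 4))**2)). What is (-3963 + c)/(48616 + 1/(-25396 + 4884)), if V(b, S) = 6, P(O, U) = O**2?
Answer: -53802976/997211391 ≈ -0.053953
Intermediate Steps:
c = 1340 (c = 67*(14 + 6) = 67*20 = 1340)
(-3963 + c)/(48616 + 1/(-25396 + 4884)) = (-3963 + 1340)/(48616 + 1/(-25396 + 4884)) = -2623/(48616 + 1/(-20512)) = -2623/(48616 - 1/20512) = -2623/997211391/20512 = -2623*20512/997211391 = -53802976/997211391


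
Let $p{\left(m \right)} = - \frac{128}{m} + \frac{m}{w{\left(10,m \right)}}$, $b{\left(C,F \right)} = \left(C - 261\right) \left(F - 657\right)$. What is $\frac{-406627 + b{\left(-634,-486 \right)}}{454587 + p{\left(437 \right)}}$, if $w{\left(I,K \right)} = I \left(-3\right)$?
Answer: $\frac{102284220}{75435959} \approx 1.3559$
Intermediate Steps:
$w{\left(I,K \right)} = - 3 I$
$b{\left(C,F \right)} = \left(-657 + F\right) \left(-261 + C\right)$ ($b{\left(C,F \right)} = \left(-261 + C\right) \left(-657 + F\right) = \left(-657 + F\right) \left(-261 + C\right)$)
$p{\left(m \right)} = - \frac{128}{m} - \frac{m}{30}$ ($p{\left(m \right)} = - \frac{128}{m} + \frac{m}{\left(-3\right) 10} = - \frac{128}{m} + \frac{m}{-30} = - \frac{128}{m} + m \left(- \frac{1}{30}\right) = - \frac{128}{m} - \frac{m}{30}$)
$\frac{-406627 + b{\left(-634,-486 \right)}}{454587 + p{\left(437 \right)}} = \frac{-406627 - -1022985}{454587 - \left(\frac{437}{30} + \frac{128}{437}\right)} = \frac{-406627 + \left(171477 + 416538 + 126846 + 308124\right)}{454587 - \frac{194809}{13110}} = \frac{-406627 + 1022985}{454587 - \frac{194809}{13110}} = \frac{616358}{454587 - \frac{194809}{13110}} = \frac{616358}{\frac{5959440761}{13110}} = 616358 \cdot \frac{13110}{5959440761} = \frac{102284220}{75435959}$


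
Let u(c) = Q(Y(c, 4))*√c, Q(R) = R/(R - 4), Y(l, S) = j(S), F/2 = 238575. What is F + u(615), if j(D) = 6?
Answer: 477150 + 3*√615 ≈ 4.7722e+5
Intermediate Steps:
F = 477150 (F = 2*238575 = 477150)
Y(l, S) = 6
Q(R) = R/(-4 + R)
u(c) = 3*√c (u(c) = (6/(-4 + 6))*√c = (6/2)*√c = (6*(½))*√c = 3*√c)
F + u(615) = 477150 + 3*√615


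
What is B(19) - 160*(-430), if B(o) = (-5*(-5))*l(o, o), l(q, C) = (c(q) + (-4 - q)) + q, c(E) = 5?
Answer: 68825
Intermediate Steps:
l(q, C) = 1 (l(q, C) = (5 + (-4 - q)) + q = (1 - q) + q = 1)
B(o) = 25 (B(o) = -5*(-5)*1 = 25*1 = 25)
B(19) - 160*(-430) = 25 - 160*(-430) = 25 + 68800 = 68825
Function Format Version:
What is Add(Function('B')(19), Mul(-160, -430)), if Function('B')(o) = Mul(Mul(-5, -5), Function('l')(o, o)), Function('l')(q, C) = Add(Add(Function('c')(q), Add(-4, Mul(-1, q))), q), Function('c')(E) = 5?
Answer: 68825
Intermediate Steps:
Function('l')(q, C) = 1 (Function('l')(q, C) = Add(Add(5, Add(-4, Mul(-1, q))), q) = Add(Add(1, Mul(-1, q)), q) = 1)
Function('B')(o) = 25 (Function('B')(o) = Mul(Mul(-5, -5), 1) = Mul(25, 1) = 25)
Add(Function('B')(19), Mul(-160, -430)) = Add(25, Mul(-160, -430)) = Add(25, 68800) = 68825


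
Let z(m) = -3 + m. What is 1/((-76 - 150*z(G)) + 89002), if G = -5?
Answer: 1/90126 ≈ 1.1096e-5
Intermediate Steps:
1/((-76 - 150*z(G)) + 89002) = 1/((-76 - 150*(-3 - 5)) + 89002) = 1/((-76 - 150*(-8)) + 89002) = 1/((-76 + 1200) + 89002) = 1/(1124 + 89002) = 1/90126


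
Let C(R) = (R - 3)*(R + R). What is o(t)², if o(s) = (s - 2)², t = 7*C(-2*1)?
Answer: 362673936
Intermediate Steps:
C(R) = 2*R*(-3 + R) (C(R) = (-3 + R)*(2*R) = 2*R*(-3 + R))
t = 140 (t = 7*(2*(-2*1)*(-3 - 2*1)) = 7*(2*(-2)*(-3 - 2)) = 7*(2*(-2)*(-5)) = 7*20 = 140)
o(s) = (-2 + s)²
o(t)² = ((-2 + 140)²)² = (138²)² = 19044² = 362673936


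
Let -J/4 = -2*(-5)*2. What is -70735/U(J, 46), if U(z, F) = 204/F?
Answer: -1626905/102 ≈ -15950.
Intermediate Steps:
J = -80 (J = -4*(-2*(-5))*2 = -40*2 = -4*20 = -80)
-70735/U(J, 46) = -70735/(204/46) = -70735/(204*(1/46)) = -70735/102/23 = -70735*23/102 = -1626905/102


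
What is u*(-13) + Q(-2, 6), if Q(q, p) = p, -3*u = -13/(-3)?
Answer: 223/9 ≈ 24.778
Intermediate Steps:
u = -13/9 (u = -(-13)/(3*(-3)) = -(-13)*(-1)/(3*3) = -⅓*13/3 = -13/9 ≈ -1.4444)
u*(-13) + Q(-2, 6) = -13/9*(-13) + 6 = 169/9 + 6 = 223/9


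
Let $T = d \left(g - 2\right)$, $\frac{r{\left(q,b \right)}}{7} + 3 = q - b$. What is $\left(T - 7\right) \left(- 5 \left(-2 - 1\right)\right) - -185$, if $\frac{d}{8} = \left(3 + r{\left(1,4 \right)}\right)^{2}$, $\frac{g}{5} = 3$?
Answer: $2372840$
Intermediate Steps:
$r{\left(q,b \right)} = -21 - 7 b + 7 q$ ($r{\left(q,b \right)} = -21 + 7 \left(q - b\right) = -21 - \left(- 7 q + 7 b\right) = -21 - 7 b + 7 q$)
$g = 15$ ($g = 5 \cdot 3 = 15$)
$d = 12168$ ($d = 8 \left(3 - 42\right)^{2} = 8 \left(-39\right)^{2} = 8 \cdot 1521 = 12168$)
$T = 158184$ ($T = 12168 \left(15 - 2\right) = 12168 \cdot 13 = 158184$)
$\left(T - 7\right) \left(- 5 \left(-2 - 1\right)\right) - -185 = \left(158184 - 7\right) \left(- 5 \left(-2 - 1\right)\right) - -185 = 158177 \left(\left(-5\right) \left(-3\right)\right) + 185 = 158177 \cdot 15 + 185 = 2372655 + 185 = 2372840$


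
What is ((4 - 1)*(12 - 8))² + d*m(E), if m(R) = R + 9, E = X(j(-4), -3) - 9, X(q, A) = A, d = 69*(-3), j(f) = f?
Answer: 765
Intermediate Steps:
d = -207
E = -12 (E = -3 - 9 = -12)
m(R) = 9 + R
((4 - 1)*(12 - 8))² + d*m(E) = ((4 - 1)*(12 - 8))² - 207*(9 - 12) = (3*4)² - 207*(-3) = 12² + 621 = 144 + 621 = 765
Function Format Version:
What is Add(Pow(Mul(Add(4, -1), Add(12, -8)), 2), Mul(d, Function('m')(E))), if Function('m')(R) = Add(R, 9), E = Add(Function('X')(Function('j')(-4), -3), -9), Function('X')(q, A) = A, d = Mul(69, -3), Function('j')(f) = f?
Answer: 765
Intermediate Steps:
d = -207
E = -12 (E = Add(-3, -9) = -12)
Function('m')(R) = Add(9, R)
Add(Pow(Mul(Add(4, -1), Add(12, -8)), 2), Mul(d, Function('m')(E))) = Add(Pow(Mul(Add(4, -1), Add(12, -8)), 2), Mul(-207, Add(9, -12))) = Add(Pow(Mul(3, 4), 2), Mul(-207, -3)) = Add(Pow(12, 2), 621) = Add(144, 621) = 765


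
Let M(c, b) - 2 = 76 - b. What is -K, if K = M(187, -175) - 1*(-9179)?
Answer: -9432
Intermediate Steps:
M(c, b) = 78 - b (M(c, b) = 2 + (76 - b) = 78 - b)
K = 9432 (K = (78 - 1*(-175)) - 1*(-9179) = (78 + 175) + 9179 = 253 + 9179 = 9432)
-K = -1*9432 = -9432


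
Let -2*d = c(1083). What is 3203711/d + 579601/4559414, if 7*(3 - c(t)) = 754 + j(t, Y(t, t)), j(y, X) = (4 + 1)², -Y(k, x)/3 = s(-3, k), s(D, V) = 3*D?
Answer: 102249533166257/1728017906 ≈ 59172.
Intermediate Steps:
Y(k, x) = 27 (Y(k, x) = -9*(-3) = -3*(-9) = 27)
j(y, X) = 25 (j(y, X) = 5² = 25)
c(t) = -758/7 (c(t) = 3 - (754 + 25)/7 = 3 - ⅐*779 = 3 - 779/7 = -758/7)
d = 379/7 (d = -½*(-758/7) = 379/7 ≈ 54.143)
3203711/d + 579601/4559414 = 3203711/(379/7) + 579601/4559414 = 3203711*(7/379) + 579601*(1/4559414) = 22425977/379 + 579601/4559414 = 102249533166257/1728017906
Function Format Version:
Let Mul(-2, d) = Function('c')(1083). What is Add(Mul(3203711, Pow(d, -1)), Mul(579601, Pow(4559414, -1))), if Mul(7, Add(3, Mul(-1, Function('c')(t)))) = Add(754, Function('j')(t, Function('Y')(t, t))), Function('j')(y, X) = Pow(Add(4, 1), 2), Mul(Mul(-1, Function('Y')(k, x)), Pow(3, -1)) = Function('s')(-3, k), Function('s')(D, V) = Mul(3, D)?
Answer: Rational(102249533166257, 1728017906) ≈ 59172.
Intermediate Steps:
Function('Y')(k, x) = 27 (Function('Y')(k, x) = Mul(-3, Mul(3, -3)) = Mul(-3, -9) = 27)
Function('j')(y, X) = 25 (Function('j')(y, X) = Pow(5, 2) = 25)
Function('c')(t) = Rational(-758, 7) (Function('c')(t) = Add(3, Mul(Rational(-1, 7), Add(754, 25))) = Add(3, Mul(Rational(-1, 7), 779)) = Add(3, Rational(-779, 7)) = Rational(-758, 7))
d = Rational(379, 7) (d = Mul(Rational(-1, 2), Rational(-758, 7)) = Rational(379, 7) ≈ 54.143)
Add(Mul(3203711, Pow(d, -1)), Mul(579601, Pow(4559414, -1))) = Add(Mul(3203711, Pow(Rational(379, 7), -1)), Mul(579601, Pow(4559414, -1))) = Add(Mul(3203711, Rational(7, 379)), Mul(579601, Rational(1, 4559414))) = Add(Rational(22425977, 379), Rational(579601, 4559414)) = Rational(102249533166257, 1728017906)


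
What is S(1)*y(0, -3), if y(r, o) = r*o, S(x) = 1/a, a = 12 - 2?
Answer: 0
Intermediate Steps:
a = 10
S(x) = 1/10
y(r, o) = o*r
S(1)*y(0, -3) = (-3*0)/10 = (1/10)*0 = 0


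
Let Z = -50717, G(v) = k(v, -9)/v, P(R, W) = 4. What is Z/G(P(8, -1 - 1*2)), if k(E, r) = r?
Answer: 202868/9 ≈ 22541.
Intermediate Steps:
G(v) = -9/v
Z/G(P(8, -1 - 1*2)) = -50717/((-9/4)) = -50717/((-9*¼)) = -50717/(-9/4) = -50717*(-4/9) = 202868/9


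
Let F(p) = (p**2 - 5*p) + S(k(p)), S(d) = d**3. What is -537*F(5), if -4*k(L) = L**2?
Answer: 8390625/64 ≈ 1.3110e+5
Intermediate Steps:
k(L) = -L**2/4
F(p) = p**2 - 5*p - p**6/64 (F(p) = (p**2 - 5*p) + (-p**2/4)**3 = (p**2 - 5*p) - p**6/64 = p**2 - 5*p - p**6/64)
-537*F(5) = -537*5*(-320 - 1*5**5 + 64*5)/64 = -537*5*(-320 - 1*3125 + 320)/64 = -537*5*(-320 - 3125 + 320)/64 = -537*5*(-3125)/64 = -537*(-15625/64) = 8390625/64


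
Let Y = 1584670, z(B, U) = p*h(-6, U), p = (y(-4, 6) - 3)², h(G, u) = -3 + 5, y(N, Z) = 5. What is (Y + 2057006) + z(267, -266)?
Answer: 3641684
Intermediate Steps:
h(G, u) = 2
p = 4 (p = (5 - 3)² = 2² = 4)
z(B, U) = 8 (z(B, U) = 4*2 = 8)
(Y + 2057006) + z(267, -266) = (1584670 + 2057006) + 8 = 3641676 + 8 = 3641684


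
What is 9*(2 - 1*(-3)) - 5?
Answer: 40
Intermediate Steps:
9*(2 - 1*(-3)) - 5 = 9*(2 + 3) - 5 = 9*5 - 5 = 45 - 5 = 40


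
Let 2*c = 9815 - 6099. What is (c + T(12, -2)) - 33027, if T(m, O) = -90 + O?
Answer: -31261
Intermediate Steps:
c = 1858 (c = (9815 - 6099)/2 = (½)*3716 = 1858)
(c + T(12, -2)) - 33027 = (1858 + (-90 - 2)) - 33027 = (1858 - 92) - 33027 = 1766 - 33027 = -31261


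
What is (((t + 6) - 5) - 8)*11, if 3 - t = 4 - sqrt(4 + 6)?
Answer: -88 + 11*sqrt(10) ≈ -53.215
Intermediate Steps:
t = -1 + sqrt(10) (t = 3 - (4 - sqrt(4 + 6)) = 3 - (4 - sqrt(10)) = 3 + (-4 + sqrt(10)) = -1 + sqrt(10) ≈ 2.1623)
(((t + 6) - 5) - 8)*11 = ((((-1 + sqrt(10)) + 6) - 5) - 8)*11 = (((5 + sqrt(10)) - 5) - 8)*11 = (sqrt(10) - 8)*11 = (-8 + sqrt(10))*11 = -88 + 11*sqrt(10)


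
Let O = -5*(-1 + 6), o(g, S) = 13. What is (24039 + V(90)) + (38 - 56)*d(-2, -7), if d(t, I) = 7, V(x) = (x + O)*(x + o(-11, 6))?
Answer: 30608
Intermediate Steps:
O = -25 (O = -5*5 = -25)
V(x) = (-25 + x)*(13 + x) (V(x) = (x - 25)*(x + 13) = (-25 + x)*(13 + x))
(24039 + V(90)) + (38 - 56)*d(-2, -7) = (24039 + (-325 + 90² - 12*90)) + (38 - 56)*7 = (24039 + (-325 + 8100 - 1080)) - 18*7 = (24039 + 6695) - 126 = 30734 - 126 = 30608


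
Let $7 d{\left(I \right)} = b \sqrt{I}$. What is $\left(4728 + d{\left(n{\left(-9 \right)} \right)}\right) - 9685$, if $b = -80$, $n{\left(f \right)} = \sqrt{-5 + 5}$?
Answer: $-4957$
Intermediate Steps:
$n{\left(f \right)} = 0$ ($n{\left(f \right)} = \sqrt{0} = 0$)
$d{\left(I \right)} = - \frac{80 \sqrt{I}}{7}$ ($d{\left(I \right)} = \frac{\left(-80\right) \sqrt{I}}{7} = - \frac{80 \sqrt{I}}{7}$)
$\left(4728 + d{\left(n{\left(-9 \right)} \right)}\right) - 9685 = \left(4728 - \frac{80 \sqrt{0}}{7}\right) - 9685 = \left(4728 - 0\right) - 9685 = \left(4728 + 0\right) - 9685 = 4728 - 9685 = -4957$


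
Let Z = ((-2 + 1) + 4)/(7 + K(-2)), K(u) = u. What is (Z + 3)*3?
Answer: 54/5 ≈ 10.800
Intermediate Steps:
Z = ⅗ (Z = ((-2 + 1) + 4)/(7 - 2) = (-1 + 4)/5 = 3*(⅕) = ⅗ ≈ 0.60000)
(Z + 3)*3 = (⅗ + 3)*3 = (18/5)*3 = 54/5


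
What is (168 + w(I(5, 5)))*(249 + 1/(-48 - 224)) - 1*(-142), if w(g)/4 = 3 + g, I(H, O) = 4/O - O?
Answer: 203891/5 ≈ 40778.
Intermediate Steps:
I(H, O) = -O + 4/O
w(g) = 12 + 4*g (w(g) = 4*(3 + g) = 12 + 4*g)
(168 + w(I(5, 5)))*(249 + 1/(-48 - 224)) - 1*(-142) = (168 + (12 + 4*(-1*5 + 4/5)))*(249 + 1/(-48 - 224)) - 1*(-142) = (168 + (12 + 4*(-5 + 4*(1/5))))*(249 + 1/(-272)) + 142 = (168 + (12 + 4*(-5 + 4/5)))*(249 - 1/272) + 142 = (168 + (12 + 4*(-21/5)))*(67727/272) + 142 = (168 + (12 - 84/5))*(67727/272) + 142 = (168 - 24/5)*(67727/272) + 142 = (816/5)*(67727/272) + 142 = 203181/5 + 142 = 203891/5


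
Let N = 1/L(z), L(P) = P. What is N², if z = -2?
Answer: ¼ ≈ 0.25000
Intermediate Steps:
N = -½ (N = 1/(-2) = -½ ≈ -0.50000)
N² = (-½)² = ¼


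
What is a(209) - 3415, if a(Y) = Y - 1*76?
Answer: -3282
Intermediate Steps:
a(Y) = -76 + Y (a(Y) = Y - 76 = -76 + Y)
a(209) - 3415 = (-76 + 209) - 3415 = 133 - 3415 = -3282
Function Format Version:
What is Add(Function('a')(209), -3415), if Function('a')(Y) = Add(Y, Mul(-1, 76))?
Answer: -3282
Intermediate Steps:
Function('a')(Y) = Add(-76, Y) (Function('a')(Y) = Add(Y, -76) = Add(-76, Y))
Add(Function('a')(209), -3415) = Add(Add(-76, 209), -3415) = Add(133, -3415) = -3282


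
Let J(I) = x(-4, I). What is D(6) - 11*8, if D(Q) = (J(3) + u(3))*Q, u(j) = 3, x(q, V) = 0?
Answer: -70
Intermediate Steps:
J(I) = 0
D(Q) = 3*Q (D(Q) = (0 + 3)*Q = 3*Q)
D(6) - 11*8 = 3*6 - 11*8 = 18 - 88 = -70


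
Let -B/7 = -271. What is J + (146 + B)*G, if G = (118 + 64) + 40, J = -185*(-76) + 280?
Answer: 467886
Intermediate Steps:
J = 14340 (J = 14060 + 280 = 14340)
B = 1897 (B = -7*(-271) = 1897)
G = 222 (G = 182 + 40 = 222)
J + (146 + B)*G = 14340 + (146 + 1897)*222 = 14340 + 2043*222 = 14340 + 453546 = 467886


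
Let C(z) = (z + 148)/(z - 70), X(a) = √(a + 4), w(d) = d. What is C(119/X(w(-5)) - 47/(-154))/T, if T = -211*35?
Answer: -90711289/3330927187525 - 87891496*I/475846741075 ≈ -2.7233e-5 - 0.00018471*I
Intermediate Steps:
X(a) = √(4 + a)
C(z) = (148 + z)/(-70 + z)
T = -7385
C(119/X(w(-5)) - 47/(-154))/T = ((148 + (119/(√(4 - 5)) - 47/(-154)))/(-70 + (119/(√(4 - 5)) - 47/(-154))))/(-7385) = ((148 + (119/(√(-1)) - 47*(-1/154)))/(-70 + (119/(√(-1)) - 47*(-1/154))))*(-1/7385) = ((148 + (119/I + 47/154))/(-70 + (119/I + 47/154)))*(-1/7385) = ((148 + (119*(-I) + 47/154))/(-70 + (119*(-I) + 47/154)))*(-1/7385) = ((148 + (-119*I + 47/154))/(-70 + (-119*I + 47/154)))*(-1/7385) = ((148 + (47/154 - 119*I))/(-70 + (47/154 - 119*I)))*(-1/7385) = ((22839/154 - 119*I)/(-10733/154 - 119*I))*(-1/7385) = ((23716*(-10733/154 + 119*I)/451039565)*(22839/154 - 119*I))*(-1/7385) = (23716*(-10733/154 + 119*I)*(22839/154 - 119*I)/451039565)*(-1/7385) = -3388*(-10733/154 + 119*I)*(22839/154 - 119*I)/475846741075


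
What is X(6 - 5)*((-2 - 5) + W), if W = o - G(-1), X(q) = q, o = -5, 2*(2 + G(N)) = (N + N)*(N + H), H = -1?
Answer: -12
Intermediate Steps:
G(N) = -2 + N*(-1 + N) (G(N) = -2 + ((N + N)*(N - 1))/2 = -2 + ((2*N)*(-1 + N))/2 = -2 + (2*N*(-1 + N))/2 = -2 + N*(-1 + N))
W = -5 (W = -5 - (-2 + (-1)² - 1*(-1)) = -5 - (-2 + 1 + 1) = -5 - 1*0 = -5 + 0 = -5)
X(6 - 5)*((-2 - 5) + W) = (6 - 5)*((-2 - 5) - 5) = 1*(-7 - 5) = 1*(-12) = -12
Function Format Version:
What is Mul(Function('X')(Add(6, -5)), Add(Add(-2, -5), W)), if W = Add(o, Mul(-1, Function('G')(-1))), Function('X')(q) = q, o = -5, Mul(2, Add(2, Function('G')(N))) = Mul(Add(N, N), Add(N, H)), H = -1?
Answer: -12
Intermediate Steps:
Function('G')(N) = Add(-2, Mul(N, Add(-1, N))) (Function('G')(N) = Add(-2, Mul(Rational(1, 2), Mul(Add(N, N), Add(N, -1)))) = Add(-2, Mul(Rational(1, 2), Mul(Mul(2, N), Add(-1, N)))) = Add(-2, Mul(Rational(1, 2), Mul(2, N, Add(-1, N)))) = Add(-2, Mul(N, Add(-1, N))))
W = -5 (W = Add(-5, Mul(-1, Add(-2, Pow(-1, 2), Mul(-1, -1)))) = Add(-5, Mul(-1, Add(-2, 1, 1))) = Add(-5, Mul(-1, 0)) = Add(-5, 0) = -5)
Mul(Function('X')(Add(6, -5)), Add(Add(-2, -5), W)) = Mul(Add(6, -5), Add(Add(-2, -5), -5)) = Mul(1, Add(-7, -5)) = Mul(1, -12) = -12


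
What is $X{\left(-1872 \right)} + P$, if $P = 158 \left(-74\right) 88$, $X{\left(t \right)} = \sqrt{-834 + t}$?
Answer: $-1028896 + i \sqrt{2706} \approx -1.0289 \cdot 10^{6} + 52.019 i$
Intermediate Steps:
$P = -1028896$ ($P = \left(-11692\right) 88 = -1028896$)
$X{\left(-1872 \right)} + P = \sqrt{-834 - 1872} - 1028896 = \sqrt{-2706} - 1028896 = i \sqrt{2706} - 1028896 = -1028896 + i \sqrt{2706}$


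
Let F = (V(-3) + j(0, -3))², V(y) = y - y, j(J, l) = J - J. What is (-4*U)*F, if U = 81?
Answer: 0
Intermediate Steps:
j(J, l) = 0
V(y) = 0
F = 0 (F = (0 + 0)² = 0² = 0)
(-4*U)*F = -4*81*0 = -324*0 = 0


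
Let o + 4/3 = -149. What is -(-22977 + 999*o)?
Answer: 173160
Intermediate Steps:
o = -451/3 (o = -4/3 - 149 = -451/3 ≈ -150.33)
-(-22977 + 999*o) = -999/(1/(-23 - 451/3)) = -999/(1/(-520/3)) = -999/(-3/520) = -999*(-520/3) = 173160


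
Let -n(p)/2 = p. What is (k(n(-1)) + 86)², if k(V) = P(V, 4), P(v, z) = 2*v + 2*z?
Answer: 9604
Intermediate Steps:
n(p) = -2*p
k(V) = 8 + 2*V (k(V) = 2*V + 2*4 = 2*V + 8 = 8 + 2*V)
(k(n(-1)) + 86)² = ((8 + 2*(-2*(-1))) + 86)² = ((8 + 2*2) + 86)² = ((8 + 4) + 86)² = (12 + 86)² = 98² = 9604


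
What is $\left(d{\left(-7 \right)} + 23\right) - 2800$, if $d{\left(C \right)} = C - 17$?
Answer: $-2801$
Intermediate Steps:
$d{\left(C \right)} = -17 + C$ ($d{\left(C \right)} = C - 17 = -17 + C$)
$\left(d{\left(-7 \right)} + 23\right) - 2800 = \left(\left(-17 - 7\right) + 23\right) - 2800 = \left(-24 + 23\right) - 2800 = -1 - 2800 = -2801$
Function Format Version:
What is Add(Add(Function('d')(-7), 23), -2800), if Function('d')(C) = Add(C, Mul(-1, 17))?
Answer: -2801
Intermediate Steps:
Function('d')(C) = Add(-17, C) (Function('d')(C) = Add(C, -17) = Add(-17, C))
Add(Add(Function('d')(-7), 23), -2800) = Add(Add(Add(-17, -7), 23), -2800) = Add(Add(-24, 23), -2800) = Add(-1, -2800) = -2801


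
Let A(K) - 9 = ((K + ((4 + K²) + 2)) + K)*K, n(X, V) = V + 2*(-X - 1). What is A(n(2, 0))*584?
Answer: -99864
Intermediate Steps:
n(X, V) = -2 + V - 2*X (n(X, V) = V + 2*(-1 - X) = V + (-2 - 2*X) = -2 + V - 2*X)
A(K) = 9 + K*(6 + K² + 2*K) (A(K) = 9 + ((K + ((4 + K²) + 2)) + K)*K = 9 + ((K + (6 + K²)) + K)*K = 9 + ((6 + K + K²) + K)*K = 9 + (6 + K² + 2*K)*K = 9 + K*(6 + K² + 2*K))
A(n(2, 0))*584 = (9 + (-2 + 0 - 2*2)³ + 2*(-2 + 0 - 2*2)² + 6*(-2 + 0 - 2*2))*584 = (9 + (-2 + 0 - 4)³ + 2*(-2 + 0 - 4)² + 6*(-2 + 0 - 4))*584 = (9 + (-6)³ + 2*(-6)² + 6*(-6))*584 = (9 - 216 + 2*36 - 36)*584 = (9 - 216 + 72 - 36)*584 = -171*584 = -99864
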